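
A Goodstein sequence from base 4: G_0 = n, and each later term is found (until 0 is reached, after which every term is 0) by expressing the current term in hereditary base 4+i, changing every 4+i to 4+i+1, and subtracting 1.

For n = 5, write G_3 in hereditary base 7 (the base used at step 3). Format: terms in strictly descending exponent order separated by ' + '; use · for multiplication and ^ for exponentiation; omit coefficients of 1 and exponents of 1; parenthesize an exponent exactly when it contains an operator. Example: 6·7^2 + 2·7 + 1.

i=0: 5 = 4 + 1 (b=4); 4→5: 5 + 1 = 6; 6−1 = 5
i=1: 5 = 5 (b=5); 5→6: 6 = 6; 6−1 = 5
i=2: 5 = 5 (b=6); 6→7: 5 = 5; 5−1 = 4
i=3: 4 = 4 (b=7); 7→8: 4 = 4; 4−1 = 3

4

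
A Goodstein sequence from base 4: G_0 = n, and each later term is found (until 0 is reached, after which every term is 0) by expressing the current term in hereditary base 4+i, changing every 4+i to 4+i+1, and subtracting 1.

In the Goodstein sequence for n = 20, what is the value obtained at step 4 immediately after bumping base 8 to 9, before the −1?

82

step 0: 20 = 4^2 + 4; sub 5 for 4: 5^2 + 5; = 30; G_1 = 30−1 = 29
step 1: 29 = 5^2 + 4; sub 6 for 5: 6^2 + 4; = 40; G_2 = 40−1 = 39
step 2: 39 = 6^2 + 3; sub 7 for 6: 7^2 + 3; = 52; G_3 = 52−1 = 51
step 3: 51 = 7^2 + 2; sub 8 for 7: 8^2 + 2; = 66; G_4 = 66−1 = 65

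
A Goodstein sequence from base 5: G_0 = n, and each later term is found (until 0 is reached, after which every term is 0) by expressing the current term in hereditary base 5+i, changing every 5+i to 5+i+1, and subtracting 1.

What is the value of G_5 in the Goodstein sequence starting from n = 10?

11

G_0 = 10. HB_5(10) = 2·5. Bump = 12. G_1 = 11.
G_1 = 11. HB_6(11) = 6 + 5. Bump = 12. G_2 = 11.
G_2 = 11. HB_7(11) = 7 + 4. Bump = 12. G_3 = 11.
G_3 = 11. HB_8(11) = 8 + 3. Bump = 12. G_4 = 11.
G_4 = 11. HB_9(11) = 9 + 2. Bump = 12. G_5 = 11.
G_5 = 11. HB_10(11) = 10 + 1. Bump = 12. G_6 = 11.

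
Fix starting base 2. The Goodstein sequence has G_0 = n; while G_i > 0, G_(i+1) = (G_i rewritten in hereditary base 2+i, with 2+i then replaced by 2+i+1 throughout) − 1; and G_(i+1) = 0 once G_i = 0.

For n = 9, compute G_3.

(0) 9|_2 = 2^(2 + 1) + 1 ↦ 3^(3 + 1) + 1|_3 = 82 ⇒ 81
(1) 81|_3 = 3^(3 + 1) ↦ 4^(4 + 1)|_4 = 1024 ⇒ 1023
(2) 1023|_4 = 3·4^4 + 3·4^3 + 3·4^2 + 3·4 + 3 ↦ 3·5^5 + 3·5^3 + 3·5^2 + 3·5 + 3|_5 = 9843 ⇒ 9842

9842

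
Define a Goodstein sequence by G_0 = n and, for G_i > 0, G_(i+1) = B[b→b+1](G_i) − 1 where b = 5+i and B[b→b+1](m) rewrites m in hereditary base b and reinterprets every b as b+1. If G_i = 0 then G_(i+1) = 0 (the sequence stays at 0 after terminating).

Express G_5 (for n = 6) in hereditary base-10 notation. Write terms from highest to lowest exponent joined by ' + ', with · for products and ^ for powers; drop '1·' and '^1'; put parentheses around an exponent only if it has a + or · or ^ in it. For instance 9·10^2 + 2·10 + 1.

i=0: 6 = 5 + 1 (b=5); 5→6: 6 + 1 = 7; 7−1 = 6
i=1: 6 = 6 (b=6); 6→7: 7 = 7; 7−1 = 6
i=2: 6 = 6 (b=7); 7→8: 6 = 6; 6−1 = 5
i=3: 5 = 5 (b=8); 8→9: 5 = 5; 5−1 = 4
i=4: 4 = 4 (b=9); 9→10: 4 = 4; 4−1 = 3
i=5: 3 = 3 (b=10); 10→11: 3 = 3; 3−1 = 2

3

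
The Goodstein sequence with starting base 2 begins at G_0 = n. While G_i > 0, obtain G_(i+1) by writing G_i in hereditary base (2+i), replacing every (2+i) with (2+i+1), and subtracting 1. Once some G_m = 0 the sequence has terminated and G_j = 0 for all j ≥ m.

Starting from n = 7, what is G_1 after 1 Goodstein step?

[0] 7 ≡ 2^2 + 2 + 1 (base 2). Lift 3: 31. −1: 30.
[1] 30 ≡ 3^3 + 3 (base 3). Lift 4: 260. −1: 259.

30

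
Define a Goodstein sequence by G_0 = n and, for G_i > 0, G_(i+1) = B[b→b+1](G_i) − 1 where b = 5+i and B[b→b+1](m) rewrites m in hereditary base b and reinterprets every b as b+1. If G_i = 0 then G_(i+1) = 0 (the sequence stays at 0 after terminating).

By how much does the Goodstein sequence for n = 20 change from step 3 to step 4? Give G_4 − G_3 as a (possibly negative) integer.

G_0=20  [base 5] 4·5  →[5↦6]→  4·6 = 24  −1 ⇒ G_1=23
G_1=23  [base 6] 3·6 + 5  →[6↦7]→  3·7 + 5 = 26  −1 ⇒ G_2=25
G_2=25  [base 7] 3·7 + 4  →[7↦8]→  3·8 + 4 = 28  −1 ⇒ G_3=27
G_3=27  [base 8] 3·8 + 3  →[8↦9]→  3·9 + 3 = 30  −1 ⇒ G_4=29

2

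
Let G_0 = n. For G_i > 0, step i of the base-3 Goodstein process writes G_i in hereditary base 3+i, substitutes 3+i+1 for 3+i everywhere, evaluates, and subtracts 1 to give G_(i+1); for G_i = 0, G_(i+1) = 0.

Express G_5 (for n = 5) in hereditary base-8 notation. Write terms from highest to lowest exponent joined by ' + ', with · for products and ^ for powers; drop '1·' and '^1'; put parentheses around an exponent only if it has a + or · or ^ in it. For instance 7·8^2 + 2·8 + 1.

3

(0) 5|_3 = 3 + 2 ↦ 4 + 2|_4 = 6 ⇒ 5
(1) 5|_4 = 4 + 1 ↦ 5 + 1|_5 = 6 ⇒ 5
(2) 5|_5 = 5 ↦ 6|_6 = 6 ⇒ 5
(3) 5|_6 = 5 ↦ 5|_7 = 5 ⇒ 4
(4) 4|_7 = 4 ↦ 4|_8 = 4 ⇒ 3
(5) 3|_8 = 3 ↦ 3|_9 = 3 ⇒ 2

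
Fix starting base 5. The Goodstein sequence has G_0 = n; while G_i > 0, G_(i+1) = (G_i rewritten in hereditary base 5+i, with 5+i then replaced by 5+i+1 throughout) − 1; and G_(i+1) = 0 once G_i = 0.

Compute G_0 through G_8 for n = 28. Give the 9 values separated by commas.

28, 38, 50, 64, 80, 87, 94, 101, 108

28 —HB5→ 5^2 + 3 —bump→ 6^2 + 3 = 39 —(−1)→ 38
38 —HB6→ 6^2 + 2 —bump→ 7^2 + 2 = 51 —(−1)→ 50
50 —HB7→ 7^2 + 1 —bump→ 8^2 + 1 = 65 —(−1)→ 64
64 —HB8→ 8^2 —bump→ 9^2 = 81 —(−1)→ 80
80 —HB9→ 8·9 + 8 —bump→ 8·10 + 8 = 88 —(−1)→ 87
87 —HB10→ 8·10 + 7 —bump→ 8·11 + 7 = 95 —(−1)→ 94
94 —HB11→ 8·11 + 6 —bump→ 8·12 + 6 = 102 —(−1)→ 101
101 —HB12→ 8·12 + 5 —bump→ 8·13 + 5 = 109 —(−1)→ 108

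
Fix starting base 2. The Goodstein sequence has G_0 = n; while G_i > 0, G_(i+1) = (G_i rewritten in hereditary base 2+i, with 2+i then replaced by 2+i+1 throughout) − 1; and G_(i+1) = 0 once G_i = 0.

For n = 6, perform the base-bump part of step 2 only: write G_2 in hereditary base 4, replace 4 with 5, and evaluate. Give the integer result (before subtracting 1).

3126

[0] 6 ≡ 2^2 + 2 (base 2). Lift 3: 30. −1: 29.
[1] 29 ≡ 3^3 + 2 (base 3). Lift 4: 258. −1: 257.
[2] 257 ≡ 4^4 + 1 (base 4). Lift 5: 3126. −1: 3125.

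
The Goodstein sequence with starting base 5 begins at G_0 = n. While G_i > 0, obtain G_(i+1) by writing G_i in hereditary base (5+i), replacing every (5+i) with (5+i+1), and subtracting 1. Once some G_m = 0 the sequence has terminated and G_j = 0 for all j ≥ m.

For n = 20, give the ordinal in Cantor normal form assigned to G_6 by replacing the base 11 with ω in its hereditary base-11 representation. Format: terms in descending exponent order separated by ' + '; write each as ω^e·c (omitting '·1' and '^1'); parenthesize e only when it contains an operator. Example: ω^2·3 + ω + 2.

(0) 20|_5 = 4·5 ↦ 4·6|_6 = 24 ⇒ 23
(1) 23|_6 = 3·6 + 5 ↦ 3·7 + 5|_7 = 26 ⇒ 25
(2) 25|_7 = 3·7 + 4 ↦ 3·8 + 4|_8 = 28 ⇒ 27
(3) 27|_8 = 3·8 + 3 ↦ 3·9 + 3|_9 = 30 ⇒ 29
(4) 29|_9 = 3·9 + 2 ↦ 3·10 + 2|_10 = 32 ⇒ 31
(5) 31|_10 = 3·10 + 1 ↦ 3·11 + 1|_11 = 34 ⇒ 33

ω·3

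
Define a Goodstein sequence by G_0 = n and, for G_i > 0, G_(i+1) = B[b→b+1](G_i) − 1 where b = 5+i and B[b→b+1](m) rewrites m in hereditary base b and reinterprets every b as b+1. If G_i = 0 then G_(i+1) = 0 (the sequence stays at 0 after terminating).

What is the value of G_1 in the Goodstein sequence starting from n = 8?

8

[0] 8 ≡ 5 + 3 (base 5). Lift 6: 9. −1: 8.
[1] 8 ≡ 6 + 2 (base 6). Lift 7: 9. −1: 8.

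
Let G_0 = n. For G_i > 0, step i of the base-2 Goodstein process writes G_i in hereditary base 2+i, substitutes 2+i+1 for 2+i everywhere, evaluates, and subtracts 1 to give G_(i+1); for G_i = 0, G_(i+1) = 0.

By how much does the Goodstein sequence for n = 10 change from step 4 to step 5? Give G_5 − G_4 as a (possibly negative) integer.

3935819

step 0: 10 = 2^(2 + 1) + 2; sub 3 for 2: 3^(3 + 1) + 3; = 84; G_1 = 84−1 = 83
step 1: 83 = 3^(3 + 1) + 2; sub 4 for 3: 4^(4 + 1) + 2; = 1026; G_2 = 1026−1 = 1025
step 2: 1025 = 4^(4 + 1) + 1; sub 5 for 4: 5^(5 + 1) + 1; = 15626; G_3 = 15626−1 = 15625
step 3: 15625 = 5^(5 + 1); sub 6 for 5: 6^(6 + 1); = 279936; G_4 = 279936−1 = 279935
step 4: 279935 = 5·6^6 + 5·6^5 + 5·6^4 + 5·6^3 + 5·6^2 + 5·6 + 5; sub 7 for 6: 5·7^7 + 5·7^5 + 5·7^4 + 5·7^3 + 5·7^2 + 5·7 + 5; = 4215755; G_5 = 4215755−1 = 4215754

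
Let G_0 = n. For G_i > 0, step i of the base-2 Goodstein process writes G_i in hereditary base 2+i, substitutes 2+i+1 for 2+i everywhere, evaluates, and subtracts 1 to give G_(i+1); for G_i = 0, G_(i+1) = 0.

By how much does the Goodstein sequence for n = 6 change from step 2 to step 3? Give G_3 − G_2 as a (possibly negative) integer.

2868

i=0: 6 = 2^2 + 2 (b=2); 2→3: 3^3 + 3 = 30; 30−1 = 29
i=1: 29 = 3^3 + 2 (b=3); 3→4: 4^4 + 2 = 258; 258−1 = 257
i=2: 257 = 4^4 + 1 (b=4); 4→5: 5^5 + 1 = 3126; 3126−1 = 3125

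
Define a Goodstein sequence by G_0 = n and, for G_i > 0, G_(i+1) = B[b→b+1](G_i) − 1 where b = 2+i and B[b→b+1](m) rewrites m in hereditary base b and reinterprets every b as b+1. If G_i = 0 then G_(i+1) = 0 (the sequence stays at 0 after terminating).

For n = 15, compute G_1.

15 —HB2→ 2^(2 + 1) + 2^2 + 2 + 1 —bump→ 3^(3 + 1) + 3^3 + 3 + 1 = 112 —(−1)→ 111
111 —HB3→ 3^(3 + 1) + 3^3 + 3 —bump→ 4^(4 + 1) + 4^4 + 4 = 1284 —(−1)→ 1283

111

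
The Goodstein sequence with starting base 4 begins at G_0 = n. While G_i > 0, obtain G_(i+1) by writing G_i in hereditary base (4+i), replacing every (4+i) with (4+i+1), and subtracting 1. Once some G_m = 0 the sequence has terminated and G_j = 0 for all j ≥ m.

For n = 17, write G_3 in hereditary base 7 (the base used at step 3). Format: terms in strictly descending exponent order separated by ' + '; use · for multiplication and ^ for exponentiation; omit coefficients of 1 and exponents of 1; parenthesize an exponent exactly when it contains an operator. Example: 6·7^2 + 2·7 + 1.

5·7 + 4

[0] 17 ≡ 4^2 + 1 (base 4). Lift 5: 26. −1: 25.
[1] 25 ≡ 5^2 (base 5). Lift 6: 36. −1: 35.
[2] 35 ≡ 5·6 + 5 (base 6). Lift 7: 40. −1: 39.
[3] 39 ≡ 5·7 + 4 (base 7). Lift 8: 44. −1: 43.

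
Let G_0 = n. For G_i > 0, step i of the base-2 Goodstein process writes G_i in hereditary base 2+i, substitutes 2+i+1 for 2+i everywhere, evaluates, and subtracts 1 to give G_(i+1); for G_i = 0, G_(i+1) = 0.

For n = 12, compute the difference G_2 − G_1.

G_0=12  [base 2] 2^(2 + 1) + 2^2  →[2↦3]→  3^(3 + 1) + 3^3 = 108  −1 ⇒ G_1=107
G_1=107  [base 3] 3^(3 + 1) + 2·3^2 + 2·3 + 2  →[3↦4]→  4^(4 + 1) + 2·4^2 + 2·4 + 2 = 1066  −1 ⇒ G_2=1065

958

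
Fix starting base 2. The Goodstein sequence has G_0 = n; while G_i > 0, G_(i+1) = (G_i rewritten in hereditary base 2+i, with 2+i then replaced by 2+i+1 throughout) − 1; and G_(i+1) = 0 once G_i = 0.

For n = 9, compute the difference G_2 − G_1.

9 —HB2→ 2^(2 + 1) + 1 —bump→ 3^(3 + 1) + 1 = 82 —(−1)→ 81
81 —HB3→ 3^(3 + 1) —bump→ 4^(4 + 1) = 1024 —(−1)→ 1023

942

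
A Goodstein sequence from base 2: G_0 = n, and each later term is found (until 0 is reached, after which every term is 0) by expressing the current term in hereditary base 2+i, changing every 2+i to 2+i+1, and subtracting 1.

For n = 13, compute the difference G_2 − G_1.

1171

13 —HB2→ 2^(2 + 1) + 2^2 + 1 —bump→ 3^(3 + 1) + 3^3 + 1 = 109 —(−1)→ 108
108 —HB3→ 3^(3 + 1) + 3^3 —bump→ 4^(4 + 1) + 4^4 = 1280 —(−1)→ 1279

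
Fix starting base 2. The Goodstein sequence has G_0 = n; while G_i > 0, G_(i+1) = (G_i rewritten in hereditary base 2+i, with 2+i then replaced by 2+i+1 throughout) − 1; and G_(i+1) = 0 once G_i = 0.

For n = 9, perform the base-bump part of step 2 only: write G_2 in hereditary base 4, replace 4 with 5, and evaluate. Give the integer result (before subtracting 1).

G_0 = 9. HB_2(9) = 2^(2 + 1) + 1. Bump = 82. G_1 = 81.
G_1 = 81. HB_3(81) = 3^(3 + 1). Bump = 1024. G_2 = 1023.
G_2 = 1023. HB_4(1023) = 3·4^4 + 3·4^3 + 3·4^2 + 3·4 + 3. Bump = 9843. G_3 = 9842.

9843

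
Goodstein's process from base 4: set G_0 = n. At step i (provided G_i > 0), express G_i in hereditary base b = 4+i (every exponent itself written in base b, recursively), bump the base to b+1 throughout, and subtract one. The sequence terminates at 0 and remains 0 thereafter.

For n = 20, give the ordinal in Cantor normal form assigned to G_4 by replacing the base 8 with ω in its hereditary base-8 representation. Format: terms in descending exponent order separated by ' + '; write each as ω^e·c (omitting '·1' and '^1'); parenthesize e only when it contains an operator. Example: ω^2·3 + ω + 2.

ω^2 + 1

base 4: 20 = 4^2 + 4; at 5: 5^2 + 5 = 30; next = 29
base 5: 29 = 5^2 + 4; at 6: 6^2 + 4 = 40; next = 39
base 6: 39 = 6^2 + 3; at 7: 7^2 + 3 = 52; next = 51
base 7: 51 = 7^2 + 2; at 8: 8^2 + 2 = 66; next = 65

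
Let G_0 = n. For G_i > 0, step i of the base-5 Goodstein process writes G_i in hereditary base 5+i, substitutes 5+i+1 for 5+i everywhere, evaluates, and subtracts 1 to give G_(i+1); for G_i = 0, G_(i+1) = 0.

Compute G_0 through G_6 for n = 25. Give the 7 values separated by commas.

25, 35, 39, 43, 47, 51, 55

step 0: 25 = 5^2; sub 6 for 5: 6^2; = 36; G_1 = 36−1 = 35
step 1: 35 = 5·6 + 5; sub 7 for 6: 5·7 + 5; = 40; G_2 = 40−1 = 39
step 2: 39 = 5·7 + 4; sub 8 for 7: 5·8 + 4; = 44; G_3 = 44−1 = 43
step 3: 43 = 5·8 + 3; sub 9 for 8: 5·9 + 3; = 48; G_4 = 48−1 = 47
step 4: 47 = 5·9 + 2; sub 10 for 9: 5·10 + 2; = 52; G_5 = 52−1 = 51
step 5: 51 = 5·10 + 1; sub 11 for 10: 5·11 + 1; = 56; G_6 = 56−1 = 55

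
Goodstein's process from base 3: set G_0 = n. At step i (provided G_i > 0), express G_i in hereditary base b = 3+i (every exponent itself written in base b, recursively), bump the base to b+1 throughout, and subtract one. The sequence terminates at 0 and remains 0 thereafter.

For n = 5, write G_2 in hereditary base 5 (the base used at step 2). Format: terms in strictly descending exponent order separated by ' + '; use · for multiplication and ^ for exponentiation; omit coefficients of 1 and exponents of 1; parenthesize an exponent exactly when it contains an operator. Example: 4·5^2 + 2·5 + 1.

5

5 —HB3→ 3 + 2 —bump→ 4 + 2 = 6 —(−1)→ 5
5 —HB4→ 4 + 1 —bump→ 5 + 1 = 6 —(−1)→ 5
5 —HB5→ 5 —bump→ 6 = 6 —(−1)→ 5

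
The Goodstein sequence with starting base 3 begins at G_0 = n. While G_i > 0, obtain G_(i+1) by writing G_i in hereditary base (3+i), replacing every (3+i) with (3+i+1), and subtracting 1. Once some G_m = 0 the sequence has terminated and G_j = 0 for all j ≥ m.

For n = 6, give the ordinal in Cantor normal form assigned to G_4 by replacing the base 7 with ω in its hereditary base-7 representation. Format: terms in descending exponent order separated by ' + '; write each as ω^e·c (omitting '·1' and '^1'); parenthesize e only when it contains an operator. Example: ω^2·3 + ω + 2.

6 —HB3→ 2·3 —bump→ 2·4 = 8 —(−1)→ 7
7 —HB4→ 4 + 3 —bump→ 5 + 3 = 8 —(−1)→ 7
7 —HB5→ 5 + 2 —bump→ 6 + 2 = 8 —(−1)→ 7
7 —HB6→ 6 + 1 —bump→ 7 + 1 = 8 —(−1)→ 7
7 —HB7→ 7 —bump→ 8 = 8 —(−1)→ 7

ω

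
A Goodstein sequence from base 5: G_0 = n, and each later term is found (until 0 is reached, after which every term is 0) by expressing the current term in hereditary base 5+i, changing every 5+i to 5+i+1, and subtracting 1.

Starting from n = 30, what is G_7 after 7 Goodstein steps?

143

(0) 30|_5 = 5^2 + 5 ↦ 6^2 + 6|_6 = 42 ⇒ 41
(1) 41|_6 = 6^2 + 5 ↦ 7^2 + 5|_7 = 54 ⇒ 53
(2) 53|_7 = 7^2 + 4 ↦ 8^2 + 4|_8 = 68 ⇒ 67
(3) 67|_8 = 8^2 + 3 ↦ 9^2 + 3|_9 = 84 ⇒ 83
(4) 83|_9 = 9^2 + 2 ↦ 10^2 + 2|_10 = 102 ⇒ 101
(5) 101|_10 = 10^2 + 1 ↦ 11^2 + 1|_11 = 122 ⇒ 121
(6) 121|_11 = 11^2 ↦ 12^2|_12 = 144 ⇒ 143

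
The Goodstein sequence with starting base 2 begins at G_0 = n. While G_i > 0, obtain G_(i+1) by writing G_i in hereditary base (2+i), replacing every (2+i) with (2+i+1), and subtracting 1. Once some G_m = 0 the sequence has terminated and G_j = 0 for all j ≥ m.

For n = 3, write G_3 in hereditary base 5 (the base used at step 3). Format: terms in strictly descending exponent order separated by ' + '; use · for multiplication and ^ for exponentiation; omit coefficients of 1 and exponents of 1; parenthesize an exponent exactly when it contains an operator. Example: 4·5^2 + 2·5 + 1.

2

G_0 = 3. HB_2(3) = 2 + 1. Bump = 4. G_1 = 3.
G_1 = 3. HB_3(3) = 3. Bump = 4. G_2 = 3.
G_2 = 3. HB_4(3) = 3. Bump = 3. G_3 = 2.
G_3 = 2. HB_5(2) = 2. Bump = 2. G_4 = 1.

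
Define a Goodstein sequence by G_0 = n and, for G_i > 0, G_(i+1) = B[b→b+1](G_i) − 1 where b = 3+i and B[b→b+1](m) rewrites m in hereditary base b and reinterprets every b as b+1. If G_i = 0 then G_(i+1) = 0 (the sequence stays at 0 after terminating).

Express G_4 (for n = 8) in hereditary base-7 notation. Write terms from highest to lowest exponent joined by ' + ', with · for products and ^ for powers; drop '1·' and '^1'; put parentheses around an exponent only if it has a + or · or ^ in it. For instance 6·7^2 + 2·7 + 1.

7 + 4

G_0 = 8. HB_3(8) = 2·3 + 2. Bump = 10. G_1 = 9.
G_1 = 9. HB_4(9) = 2·4 + 1. Bump = 11. G_2 = 10.
G_2 = 10. HB_5(10) = 2·5. Bump = 12. G_3 = 11.
G_3 = 11. HB_6(11) = 6 + 5. Bump = 12. G_4 = 11.
G_4 = 11. HB_7(11) = 7 + 4. Bump = 12. G_5 = 11.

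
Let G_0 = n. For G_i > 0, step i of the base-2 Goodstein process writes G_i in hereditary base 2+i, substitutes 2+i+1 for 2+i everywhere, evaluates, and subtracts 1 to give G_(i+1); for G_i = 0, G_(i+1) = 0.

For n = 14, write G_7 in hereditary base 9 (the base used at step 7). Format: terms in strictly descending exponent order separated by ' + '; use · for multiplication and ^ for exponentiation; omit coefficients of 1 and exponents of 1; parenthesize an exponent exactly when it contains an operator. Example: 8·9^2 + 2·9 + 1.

9^(9 + 1) + 5·9^5 + 5·9^4 + 5·9^3 + 5·9^2 + 5·9 + 2

i=0: 14 = 2^(2 + 1) + 2^2 + 2 (b=2); 2→3: 3^(3 + 1) + 3^3 + 3 = 111; 111−1 = 110
i=1: 110 = 3^(3 + 1) + 3^3 + 2 (b=3); 3→4: 4^(4 + 1) + 4^4 + 2 = 1282; 1282−1 = 1281
i=2: 1281 = 4^(4 + 1) + 4^4 + 1 (b=4); 4→5: 5^(5 + 1) + 5^5 + 1 = 18751; 18751−1 = 18750
i=3: 18750 = 5^(5 + 1) + 5^5 (b=5); 5→6: 6^(6 + 1) + 6^6 = 326592; 326592−1 = 326591
i=4: 326591 = 6^(6 + 1) + 5·6^5 + 5·6^4 + 5·6^3 + 5·6^2 + 5·6 + 5 (b=6); 6→7: 7^(7 + 1) + 5·7^5 + 5·7^4 + 5·7^3 + 5·7^2 + 5·7 + 5 = 5862841; 5862841−1 = 5862840
i=5: 5862840 = 7^(7 + 1) + 5·7^5 + 5·7^4 + 5·7^3 + 5·7^2 + 5·7 + 4 (b=7); 7→8: 8^(8 + 1) + 5·8^5 + 5·8^4 + 5·8^3 + 5·8^2 + 5·8 + 4 = 134404972; 134404972−1 = 134404971
i=6: 134404971 = 8^(8 + 1) + 5·8^5 + 5·8^4 + 5·8^3 + 5·8^2 + 5·8 + 3 (b=8); 8→9: 9^(9 + 1) + 5·9^5 + 5·9^4 + 5·9^3 + 5·9^2 + 5·9 + 3 = 3487116549; 3487116549−1 = 3487116548
i=7: 3487116548 = 9^(9 + 1) + 5·9^5 + 5·9^4 + 5·9^3 + 5·9^2 + 5·9 + 2 (b=9); 9→10: 10^(10 + 1) + 5·10^5 + 5·10^4 + 5·10^3 + 5·10^2 + 5·10 + 2 = 100000555552; 100000555552−1 = 100000555551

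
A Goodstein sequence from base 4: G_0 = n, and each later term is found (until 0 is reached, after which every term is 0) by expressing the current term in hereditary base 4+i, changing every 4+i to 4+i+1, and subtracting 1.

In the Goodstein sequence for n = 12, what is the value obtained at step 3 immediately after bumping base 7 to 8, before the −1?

18

G_0=12  [base 4] 3·4  →[4↦5]→  3·5 = 15  −1 ⇒ G_1=14
G_1=14  [base 5] 2·5 + 4  →[5↦6]→  2·6 + 4 = 16  −1 ⇒ G_2=15
G_2=15  [base 6] 2·6 + 3  →[6↦7]→  2·7 + 3 = 17  −1 ⇒ G_3=16
G_3=16  [base 7] 2·7 + 2  →[7↦8]→  2·8 + 2 = 18  −1 ⇒ G_4=17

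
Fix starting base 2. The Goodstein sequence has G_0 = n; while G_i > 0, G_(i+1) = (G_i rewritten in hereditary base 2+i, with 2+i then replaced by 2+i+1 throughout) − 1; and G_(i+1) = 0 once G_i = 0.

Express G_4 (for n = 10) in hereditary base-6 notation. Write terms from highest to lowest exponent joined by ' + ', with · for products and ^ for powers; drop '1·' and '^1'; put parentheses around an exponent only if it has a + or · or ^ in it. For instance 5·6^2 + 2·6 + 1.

5·6^6 + 5·6^5 + 5·6^4 + 5·6^3 + 5·6^2 + 5·6 + 5

step 0: 10 = 2^(2 + 1) + 2; sub 3 for 2: 3^(3 + 1) + 3; = 84; G_1 = 84−1 = 83
step 1: 83 = 3^(3 + 1) + 2; sub 4 for 3: 4^(4 + 1) + 2; = 1026; G_2 = 1026−1 = 1025
step 2: 1025 = 4^(4 + 1) + 1; sub 5 for 4: 5^(5 + 1) + 1; = 15626; G_3 = 15626−1 = 15625
step 3: 15625 = 5^(5 + 1); sub 6 for 5: 6^(6 + 1); = 279936; G_4 = 279936−1 = 279935
step 4: 279935 = 5·6^6 + 5·6^5 + 5·6^4 + 5·6^3 + 5·6^2 + 5·6 + 5; sub 7 for 6: 5·7^7 + 5·7^5 + 5·7^4 + 5·7^3 + 5·7^2 + 5·7 + 5; = 4215755; G_5 = 4215755−1 = 4215754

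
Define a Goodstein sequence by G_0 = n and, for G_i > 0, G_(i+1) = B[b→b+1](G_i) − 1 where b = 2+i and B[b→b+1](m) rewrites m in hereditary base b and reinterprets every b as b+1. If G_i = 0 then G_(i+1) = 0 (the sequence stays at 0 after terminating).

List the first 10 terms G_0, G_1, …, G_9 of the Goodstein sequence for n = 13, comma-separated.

13 —HB2→ 2^(2 + 1) + 2^2 + 1 —bump→ 3^(3 + 1) + 3^3 + 1 = 109 —(−1)→ 108
108 —HB3→ 3^(3 + 1) + 3^3 —bump→ 4^(4 + 1) + 4^4 = 1280 —(−1)→ 1279
1279 —HB4→ 4^(4 + 1) + 3·4^3 + 3·4^2 + 3·4 + 3 —bump→ 5^(5 + 1) + 3·5^3 + 3·5^2 + 3·5 + 3 = 16093 —(−1)→ 16092
16092 —HB5→ 5^(5 + 1) + 3·5^3 + 3·5^2 + 3·5 + 2 —bump→ 6^(6 + 1) + 3·6^3 + 3·6^2 + 3·6 + 2 = 280712 —(−1)→ 280711
280711 —HB6→ 6^(6 + 1) + 3·6^3 + 3·6^2 + 3·6 + 1 —bump→ 7^(7 + 1) + 3·7^3 + 3·7^2 + 3·7 + 1 = 5765999 —(−1)→ 5765998
5765998 —HB7→ 7^(7 + 1) + 3·7^3 + 3·7^2 + 3·7 —bump→ 8^(8 + 1) + 3·8^3 + 3·8^2 + 3·8 = 134219480 —(−1)→ 134219479
134219479 —HB8→ 8^(8 + 1) + 3·8^3 + 3·8^2 + 2·8 + 7 —bump→ 9^(9 + 1) + 3·9^3 + 3·9^2 + 2·9 + 7 = 3486786856 —(−1)→ 3486786855
3486786855 —HB9→ 9^(9 + 1) + 3·9^3 + 3·9^2 + 2·9 + 6 —bump→ 10^(10 + 1) + 3·10^3 + 3·10^2 + 2·10 + 6 = 100000003326 —(−1)→ 100000003325
100000003325 —HB10→ 10^(10 + 1) + 3·10^3 + 3·10^2 + 2·10 + 5 —bump→ 11^(11 + 1) + 3·11^3 + 3·11^2 + 2·11 + 5 = 3138428381104 —(−1)→ 3138428381103

13, 108, 1279, 16092, 280711, 5765998, 134219479, 3486786855, 100000003325, 3138428381103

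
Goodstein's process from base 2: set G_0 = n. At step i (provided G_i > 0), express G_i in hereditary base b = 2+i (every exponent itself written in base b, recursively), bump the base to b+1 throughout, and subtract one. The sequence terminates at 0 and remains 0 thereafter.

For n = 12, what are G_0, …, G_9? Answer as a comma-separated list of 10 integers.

base 2: 12 = 2^(2 + 1) + 2^2; at 3: 3^(3 + 1) + 3^3 = 108; next = 107
base 3: 107 = 3^(3 + 1) + 2·3^2 + 2·3 + 2; at 4: 4^(4 + 1) + 2·4^2 + 2·4 + 2 = 1066; next = 1065
base 4: 1065 = 4^(4 + 1) + 2·4^2 + 2·4 + 1; at 5: 5^(5 + 1) + 2·5^2 + 2·5 + 1 = 15686; next = 15685
base 5: 15685 = 5^(5 + 1) + 2·5^2 + 2·5; at 6: 6^(6 + 1) + 2·6^2 + 2·6 = 280020; next = 280019
base 6: 280019 = 6^(6 + 1) + 2·6^2 + 6 + 5; at 7: 7^(7 + 1) + 2·7^2 + 7 + 5 = 5764911; next = 5764910
base 7: 5764910 = 7^(7 + 1) + 2·7^2 + 7 + 4; at 8: 8^(8 + 1) + 2·8^2 + 8 + 4 = 134217868; next = 134217867
base 8: 134217867 = 8^(8 + 1) + 2·8^2 + 8 + 3; at 9: 9^(9 + 1) + 2·9^2 + 9 + 3 = 3486784575; next = 3486784574
base 9: 3486784574 = 9^(9 + 1) + 2·9^2 + 9 + 2; at 10: 10^(10 + 1) + 2·10^2 + 10 + 2 = 100000000212; next = 100000000211
base 10: 100000000211 = 10^(10 + 1) + 2·10^2 + 10 + 1; at 11: 11^(11 + 1) + 2·11^2 + 11 + 1 = 3138428376975; next = 3138428376974

12, 107, 1065, 15685, 280019, 5764910, 134217867, 3486784574, 100000000211, 3138428376974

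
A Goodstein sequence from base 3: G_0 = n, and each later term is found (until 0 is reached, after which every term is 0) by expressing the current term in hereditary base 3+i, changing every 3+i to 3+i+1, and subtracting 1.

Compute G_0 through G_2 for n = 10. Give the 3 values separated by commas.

10 —HB3→ 3^2 + 1 —bump→ 4^2 + 1 = 17 —(−1)→ 16
16 —HB4→ 4^2 —bump→ 5^2 = 25 —(−1)→ 24

10, 16, 24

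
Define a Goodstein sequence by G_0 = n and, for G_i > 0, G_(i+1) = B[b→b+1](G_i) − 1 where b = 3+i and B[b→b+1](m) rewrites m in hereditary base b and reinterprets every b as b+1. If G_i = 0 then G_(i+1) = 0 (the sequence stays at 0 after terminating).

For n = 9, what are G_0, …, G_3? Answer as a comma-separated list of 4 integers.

9, 15, 17, 19

base 3: 9 = 3^2; at 4: 4^2 = 16; next = 15
base 4: 15 = 3·4 + 3; at 5: 3·5 + 3 = 18; next = 17
base 5: 17 = 3·5 + 2; at 6: 3·6 + 2 = 20; next = 19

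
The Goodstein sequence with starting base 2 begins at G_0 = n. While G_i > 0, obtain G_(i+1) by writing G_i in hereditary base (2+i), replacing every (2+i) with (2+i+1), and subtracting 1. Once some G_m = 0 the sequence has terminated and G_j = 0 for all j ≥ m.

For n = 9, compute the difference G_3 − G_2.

8819

[0] 9 ≡ 2^(2 + 1) + 1 (base 2). Lift 3: 82. −1: 81.
[1] 81 ≡ 3^(3 + 1) (base 3). Lift 4: 1024. −1: 1023.
[2] 1023 ≡ 3·4^4 + 3·4^3 + 3·4^2 + 3·4 + 3 (base 4). Lift 5: 9843. −1: 9842.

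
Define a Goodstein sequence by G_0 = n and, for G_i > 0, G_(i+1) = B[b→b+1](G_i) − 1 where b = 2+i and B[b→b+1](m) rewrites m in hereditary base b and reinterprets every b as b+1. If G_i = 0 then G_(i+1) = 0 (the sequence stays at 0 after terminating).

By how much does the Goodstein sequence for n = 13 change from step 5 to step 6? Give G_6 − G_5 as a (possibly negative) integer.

[0] 13 ≡ 2^(2 + 1) + 2^2 + 1 (base 2). Lift 3: 109. −1: 108.
[1] 108 ≡ 3^(3 + 1) + 3^3 (base 3). Lift 4: 1280. −1: 1279.
[2] 1279 ≡ 4^(4 + 1) + 3·4^3 + 3·4^2 + 3·4 + 3 (base 4). Lift 5: 16093. −1: 16092.
[3] 16092 ≡ 5^(5 + 1) + 3·5^3 + 3·5^2 + 3·5 + 2 (base 5). Lift 6: 280712. −1: 280711.
[4] 280711 ≡ 6^(6 + 1) + 3·6^3 + 3·6^2 + 3·6 + 1 (base 6). Lift 7: 5765999. −1: 5765998.
[5] 5765998 ≡ 7^(7 + 1) + 3·7^3 + 3·7^2 + 3·7 (base 7). Lift 8: 134219480. −1: 134219479.

128453481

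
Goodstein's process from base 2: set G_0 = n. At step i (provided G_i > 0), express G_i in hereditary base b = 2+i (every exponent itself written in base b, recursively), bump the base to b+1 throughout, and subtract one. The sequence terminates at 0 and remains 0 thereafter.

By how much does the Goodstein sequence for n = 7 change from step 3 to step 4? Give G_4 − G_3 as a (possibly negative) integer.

[0] 7 ≡ 2^2 + 2 + 1 (base 2). Lift 3: 31. −1: 30.
[1] 30 ≡ 3^3 + 3 (base 3). Lift 4: 260. −1: 259.
[2] 259 ≡ 4^4 + 3 (base 4). Lift 5: 3128. −1: 3127.
[3] 3127 ≡ 5^5 + 2 (base 5). Lift 6: 46658. −1: 46657.

43530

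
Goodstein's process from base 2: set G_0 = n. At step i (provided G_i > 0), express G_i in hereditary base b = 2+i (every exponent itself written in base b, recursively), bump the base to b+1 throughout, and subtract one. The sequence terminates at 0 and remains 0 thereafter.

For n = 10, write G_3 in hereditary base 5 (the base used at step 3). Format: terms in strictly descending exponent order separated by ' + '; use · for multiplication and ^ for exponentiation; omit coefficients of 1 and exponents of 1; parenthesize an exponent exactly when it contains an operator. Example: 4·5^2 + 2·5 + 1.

5^(5 + 1)

G_0=10  [base 2] 2^(2 + 1) + 2  →[2↦3]→  3^(3 + 1) + 3 = 84  −1 ⇒ G_1=83
G_1=83  [base 3] 3^(3 + 1) + 2  →[3↦4]→  4^(4 + 1) + 2 = 1026  −1 ⇒ G_2=1025
G_2=1025  [base 4] 4^(4 + 1) + 1  →[4↦5]→  5^(5 + 1) + 1 = 15626  −1 ⇒ G_3=15625
G_3=15625  [base 5] 5^(5 + 1)  →[5↦6]→  6^(6 + 1) = 279936  −1 ⇒ G_4=279935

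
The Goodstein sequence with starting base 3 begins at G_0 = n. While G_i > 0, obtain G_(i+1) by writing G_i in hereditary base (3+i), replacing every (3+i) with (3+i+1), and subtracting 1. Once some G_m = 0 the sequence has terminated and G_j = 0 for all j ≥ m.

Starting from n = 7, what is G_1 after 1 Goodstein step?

8

[0] 7 ≡ 2·3 + 1 (base 3). Lift 4: 9. −1: 8.
[1] 8 ≡ 2·4 (base 4). Lift 5: 10. −1: 9.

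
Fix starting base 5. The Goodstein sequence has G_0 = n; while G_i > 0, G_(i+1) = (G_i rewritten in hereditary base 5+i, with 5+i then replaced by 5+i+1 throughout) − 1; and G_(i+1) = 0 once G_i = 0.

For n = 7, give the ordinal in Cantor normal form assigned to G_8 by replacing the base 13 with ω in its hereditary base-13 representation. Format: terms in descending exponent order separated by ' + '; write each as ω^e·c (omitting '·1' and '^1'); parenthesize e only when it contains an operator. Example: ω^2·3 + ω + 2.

7 —HB5→ 5 + 2 —bump→ 6 + 2 = 8 —(−1)→ 7
7 —HB6→ 6 + 1 —bump→ 7 + 1 = 8 —(−1)→ 7
7 —HB7→ 7 —bump→ 8 = 8 —(−1)→ 7
7 —HB8→ 7 —bump→ 7 = 7 —(−1)→ 6
6 —HB9→ 6 —bump→ 6 = 6 —(−1)→ 5
5 —HB10→ 5 —bump→ 5 = 5 —(−1)→ 4
4 —HB11→ 4 —bump→ 4 = 4 —(−1)→ 3
3 —HB12→ 3 —bump→ 3 = 3 —(−1)→ 2
2 —HB13→ 2 —bump→ 2 = 2 —(−1)→ 1

2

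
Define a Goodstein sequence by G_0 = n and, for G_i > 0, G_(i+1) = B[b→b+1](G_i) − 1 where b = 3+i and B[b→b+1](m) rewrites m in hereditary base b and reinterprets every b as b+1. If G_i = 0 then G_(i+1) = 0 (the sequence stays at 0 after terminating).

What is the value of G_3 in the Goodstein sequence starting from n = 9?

[0] 9 ≡ 3^2 (base 3). Lift 4: 16. −1: 15.
[1] 15 ≡ 3·4 + 3 (base 4). Lift 5: 18. −1: 17.
[2] 17 ≡ 3·5 + 2 (base 5). Lift 6: 20. −1: 19.
[3] 19 ≡ 3·6 + 1 (base 6). Lift 7: 22. −1: 21.

19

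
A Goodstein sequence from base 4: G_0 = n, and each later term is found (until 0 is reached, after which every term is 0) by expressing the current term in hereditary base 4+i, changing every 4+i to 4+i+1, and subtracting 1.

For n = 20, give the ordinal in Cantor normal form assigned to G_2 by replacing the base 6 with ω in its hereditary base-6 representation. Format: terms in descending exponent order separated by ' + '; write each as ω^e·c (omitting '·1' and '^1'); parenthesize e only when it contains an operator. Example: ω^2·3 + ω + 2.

i=0: 20 = 4^2 + 4 (b=4); 4→5: 5^2 + 5 = 30; 30−1 = 29
i=1: 29 = 5^2 + 4 (b=5); 5→6: 6^2 + 4 = 40; 40−1 = 39
i=2: 39 = 6^2 + 3 (b=6); 6→7: 7^2 + 3 = 52; 52−1 = 51

ω^2 + 3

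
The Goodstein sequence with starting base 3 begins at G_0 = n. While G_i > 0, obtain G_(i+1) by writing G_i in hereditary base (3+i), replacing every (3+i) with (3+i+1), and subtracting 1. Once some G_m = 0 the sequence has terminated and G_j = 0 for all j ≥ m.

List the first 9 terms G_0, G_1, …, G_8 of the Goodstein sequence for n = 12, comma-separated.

12, 19, 27, 37, 49, 63, 69, 75, 81

[0] 12 ≡ 3^2 + 3 (base 3). Lift 4: 20. −1: 19.
[1] 19 ≡ 4^2 + 3 (base 4). Lift 5: 28. −1: 27.
[2] 27 ≡ 5^2 + 2 (base 5). Lift 6: 38. −1: 37.
[3] 37 ≡ 6^2 + 1 (base 6). Lift 7: 50. −1: 49.
[4] 49 ≡ 7^2 (base 7). Lift 8: 64. −1: 63.
[5] 63 ≡ 7·8 + 7 (base 8). Lift 9: 70. −1: 69.
[6] 69 ≡ 7·9 + 6 (base 9). Lift 10: 76. −1: 75.
[7] 75 ≡ 7·10 + 5 (base 10). Lift 11: 82. −1: 81.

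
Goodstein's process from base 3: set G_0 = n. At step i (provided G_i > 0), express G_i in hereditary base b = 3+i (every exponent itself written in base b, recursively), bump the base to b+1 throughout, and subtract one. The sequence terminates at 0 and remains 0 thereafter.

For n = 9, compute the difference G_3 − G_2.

2

G_0=9  [base 3] 3^2  →[3↦4]→  4^2 = 16  −1 ⇒ G_1=15
G_1=15  [base 4] 3·4 + 3  →[4↦5]→  3·5 + 3 = 18  −1 ⇒ G_2=17
G_2=17  [base 5] 3·5 + 2  →[5↦6]→  3·6 + 2 = 20  −1 ⇒ G_3=19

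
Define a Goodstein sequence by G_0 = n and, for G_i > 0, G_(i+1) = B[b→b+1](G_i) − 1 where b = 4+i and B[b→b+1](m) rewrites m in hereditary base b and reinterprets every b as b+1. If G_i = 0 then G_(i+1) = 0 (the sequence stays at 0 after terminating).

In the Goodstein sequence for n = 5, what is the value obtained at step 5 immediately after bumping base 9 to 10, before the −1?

2

G_0 = 5. HB_4(5) = 4 + 1. Bump = 6. G_1 = 5.
G_1 = 5. HB_5(5) = 5. Bump = 6. G_2 = 5.
G_2 = 5. HB_6(5) = 5. Bump = 5. G_3 = 4.
G_3 = 4. HB_7(4) = 4. Bump = 4. G_4 = 3.
G_4 = 3. HB_8(3) = 3. Bump = 3. G_5 = 2.
G_5 = 2. HB_9(2) = 2. Bump = 2. G_6 = 1.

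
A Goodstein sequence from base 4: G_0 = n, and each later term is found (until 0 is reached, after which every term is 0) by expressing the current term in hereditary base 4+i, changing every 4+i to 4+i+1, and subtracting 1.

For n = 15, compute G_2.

G_0 = 15. HB_4(15) = 3·4 + 3. Bump = 18. G_1 = 17.
G_1 = 17. HB_5(17) = 3·5 + 2. Bump = 20. G_2 = 19.
G_2 = 19. HB_6(19) = 3·6 + 1. Bump = 22. G_3 = 21.

19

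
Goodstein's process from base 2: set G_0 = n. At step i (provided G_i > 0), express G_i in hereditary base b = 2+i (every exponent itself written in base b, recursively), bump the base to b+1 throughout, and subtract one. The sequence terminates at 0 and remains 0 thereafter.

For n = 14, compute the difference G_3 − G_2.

17469

step 0: 14 = 2^(2 + 1) + 2^2 + 2; sub 3 for 2: 3^(3 + 1) + 3^3 + 3; = 111; G_1 = 111−1 = 110
step 1: 110 = 3^(3 + 1) + 3^3 + 2; sub 4 for 3: 4^(4 + 1) + 4^4 + 2; = 1282; G_2 = 1282−1 = 1281
step 2: 1281 = 4^(4 + 1) + 4^4 + 1; sub 5 for 4: 5^(5 + 1) + 5^5 + 1; = 18751; G_3 = 18751−1 = 18750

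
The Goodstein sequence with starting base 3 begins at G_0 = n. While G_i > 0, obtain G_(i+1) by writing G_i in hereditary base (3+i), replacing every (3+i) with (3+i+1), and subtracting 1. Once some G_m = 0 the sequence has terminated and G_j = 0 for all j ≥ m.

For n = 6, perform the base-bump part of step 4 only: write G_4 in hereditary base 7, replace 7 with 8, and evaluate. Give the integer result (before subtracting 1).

step 0: 6 = 2·3; sub 4 for 3: 2·4; = 8; G_1 = 8−1 = 7
step 1: 7 = 4 + 3; sub 5 for 4: 5 + 3; = 8; G_2 = 8−1 = 7
step 2: 7 = 5 + 2; sub 6 for 5: 6 + 2; = 8; G_3 = 8−1 = 7
step 3: 7 = 6 + 1; sub 7 for 6: 7 + 1; = 8; G_4 = 8−1 = 7
step 4: 7 = 7; sub 8 for 7: 8; = 8; G_5 = 8−1 = 7

8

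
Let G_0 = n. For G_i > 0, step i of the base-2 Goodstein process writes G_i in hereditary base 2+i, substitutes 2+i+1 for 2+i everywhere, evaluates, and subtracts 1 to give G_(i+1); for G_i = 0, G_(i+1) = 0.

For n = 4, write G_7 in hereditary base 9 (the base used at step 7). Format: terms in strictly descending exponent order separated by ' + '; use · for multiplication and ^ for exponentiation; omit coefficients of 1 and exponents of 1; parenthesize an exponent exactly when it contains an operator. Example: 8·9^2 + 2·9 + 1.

2·9^2 + 9 + 2

i=0: 4 = 2^2 (b=2); 2→3: 3^3 = 27; 27−1 = 26
i=1: 26 = 2·3^2 + 2·3 + 2 (b=3); 3→4: 2·4^2 + 2·4 + 2 = 42; 42−1 = 41
i=2: 41 = 2·4^2 + 2·4 + 1 (b=4); 4→5: 2·5^2 + 2·5 + 1 = 61; 61−1 = 60
i=3: 60 = 2·5^2 + 2·5 (b=5); 5→6: 2·6^2 + 2·6 = 84; 84−1 = 83
i=4: 83 = 2·6^2 + 6 + 5 (b=6); 6→7: 2·7^2 + 7 + 5 = 110; 110−1 = 109
i=5: 109 = 2·7^2 + 7 + 4 (b=7); 7→8: 2·8^2 + 8 + 4 = 140; 140−1 = 139
i=6: 139 = 2·8^2 + 8 + 3 (b=8); 8→9: 2·9^2 + 9 + 3 = 174; 174−1 = 173
i=7: 173 = 2·9^2 + 9 + 2 (b=9); 9→10: 2·10^2 + 10 + 2 = 212; 212−1 = 211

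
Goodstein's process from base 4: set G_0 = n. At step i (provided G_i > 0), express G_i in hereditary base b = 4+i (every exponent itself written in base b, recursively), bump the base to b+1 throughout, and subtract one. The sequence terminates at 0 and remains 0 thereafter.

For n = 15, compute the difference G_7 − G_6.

G_0=15  [base 4] 3·4 + 3  →[4↦5]→  3·5 + 3 = 18  −1 ⇒ G_1=17
G_1=17  [base 5] 3·5 + 2  →[5↦6]→  3·6 + 2 = 20  −1 ⇒ G_2=19
G_2=19  [base 6] 3·6 + 1  →[6↦7]→  3·7 + 1 = 22  −1 ⇒ G_3=21
G_3=21  [base 7] 3·7  →[7↦8]→  3·8 = 24  −1 ⇒ G_4=23
G_4=23  [base 8] 2·8 + 7  →[8↦9]→  2·9 + 7 = 25  −1 ⇒ G_5=24
G_5=24  [base 9] 2·9 + 6  →[9↦10]→  2·10 + 6 = 26  −1 ⇒ G_6=25
G_6=25  [base 10] 2·10 + 5  →[10↦11]→  2·11 + 5 = 27  −1 ⇒ G_7=26

1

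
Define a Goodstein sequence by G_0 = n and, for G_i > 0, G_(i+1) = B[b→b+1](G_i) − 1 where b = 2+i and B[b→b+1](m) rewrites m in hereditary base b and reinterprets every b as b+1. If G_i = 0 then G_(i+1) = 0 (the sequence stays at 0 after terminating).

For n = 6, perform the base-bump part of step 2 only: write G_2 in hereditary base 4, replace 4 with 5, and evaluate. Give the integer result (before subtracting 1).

3126

G_0=6  [base 2] 2^2 + 2  →[2↦3]→  3^3 + 3 = 30  −1 ⇒ G_1=29
G_1=29  [base 3] 3^3 + 2  →[3↦4]→  4^4 + 2 = 258  −1 ⇒ G_2=257
G_2=257  [base 4] 4^4 + 1  →[4↦5]→  5^5 + 1 = 3126  −1 ⇒ G_3=3125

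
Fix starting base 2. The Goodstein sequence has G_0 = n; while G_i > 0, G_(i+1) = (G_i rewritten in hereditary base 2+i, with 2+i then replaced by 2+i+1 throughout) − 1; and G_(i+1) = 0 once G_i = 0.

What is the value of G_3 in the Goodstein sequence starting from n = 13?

16092

G_0=13  [base 2] 2^(2 + 1) + 2^2 + 1  →[2↦3]→  3^(3 + 1) + 3^3 + 1 = 109  −1 ⇒ G_1=108
G_1=108  [base 3] 3^(3 + 1) + 3^3  →[3↦4]→  4^(4 + 1) + 4^4 = 1280  −1 ⇒ G_2=1279
G_2=1279  [base 4] 4^(4 + 1) + 3·4^3 + 3·4^2 + 3·4 + 3  →[4↦5]→  5^(5 + 1) + 3·5^3 + 3·5^2 + 3·5 + 3 = 16093  −1 ⇒ G_3=16092
G_3=16092  [base 5] 5^(5 + 1) + 3·5^3 + 3·5^2 + 3·5 + 2  →[5↦6]→  6^(6 + 1) + 3·6^3 + 3·6^2 + 3·6 + 2 = 280712  −1 ⇒ G_4=280711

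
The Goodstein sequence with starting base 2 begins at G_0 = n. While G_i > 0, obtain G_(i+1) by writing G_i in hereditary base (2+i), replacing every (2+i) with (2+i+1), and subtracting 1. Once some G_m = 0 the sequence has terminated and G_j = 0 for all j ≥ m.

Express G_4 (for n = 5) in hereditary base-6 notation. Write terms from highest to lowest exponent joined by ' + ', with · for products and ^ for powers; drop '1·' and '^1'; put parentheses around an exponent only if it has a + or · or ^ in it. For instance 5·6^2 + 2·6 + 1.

3·6^3 + 3·6^2 + 3·6 + 1

[0] 5 ≡ 2^2 + 1 (base 2). Lift 3: 28. −1: 27.
[1] 27 ≡ 3^3 (base 3). Lift 4: 256. −1: 255.
[2] 255 ≡ 3·4^3 + 3·4^2 + 3·4 + 3 (base 4). Lift 5: 468. −1: 467.
[3] 467 ≡ 3·5^3 + 3·5^2 + 3·5 + 2 (base 5). Lift 6: 776. −1: 775.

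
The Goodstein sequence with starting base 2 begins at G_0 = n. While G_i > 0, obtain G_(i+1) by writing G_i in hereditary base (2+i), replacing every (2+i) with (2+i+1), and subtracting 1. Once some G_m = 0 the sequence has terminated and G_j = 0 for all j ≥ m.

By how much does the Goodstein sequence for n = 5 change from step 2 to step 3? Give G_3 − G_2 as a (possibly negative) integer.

212

[0] 5 ≡ 2^2 + 1 (base 2). Lift 3: 28. −1: 27.
[1] 27 ≡ 3^3 (base 3). Lift 4: 256. −1: 255.
[2] 255 ≡ 3·4^3 + 3·4^2 + 3·4 + 3 (base 4). Lift 5: 468. −1: 467.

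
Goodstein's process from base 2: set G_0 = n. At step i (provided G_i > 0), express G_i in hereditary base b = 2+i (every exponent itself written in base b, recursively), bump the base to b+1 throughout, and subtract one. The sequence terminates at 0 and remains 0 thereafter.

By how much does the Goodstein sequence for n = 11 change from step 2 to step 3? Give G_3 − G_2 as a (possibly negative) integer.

i=0: 11 = 2^(2 + 1) + 2 + 1 (b=2); 2→3: 3^(3 + 1) + 3 + 1 = 85; 85−1 = 84
i=1: 84 = 3^(3 + 1) + 3 (b=3); 3→4: 4^(4 + 1) + 4 = 1028; 1028−1 = 1027
i=2: 1027 = 4^(4 + 1) + 3 (b=4); 4→5: 5^(5 + 1) + 3 = 15628; 15628−1 = 15627

14600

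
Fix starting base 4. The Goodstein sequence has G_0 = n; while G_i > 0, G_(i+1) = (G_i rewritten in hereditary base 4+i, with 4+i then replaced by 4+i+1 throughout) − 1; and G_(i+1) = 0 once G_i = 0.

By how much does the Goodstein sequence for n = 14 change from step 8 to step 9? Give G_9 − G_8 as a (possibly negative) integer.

[0] 14 ≡ 3·4 + 2 (base 4). Lift 5: 17. −1: 16.
[1] 16 ≡ 3·5 + 1 (base 5). Lift 6: 19. −1: 18.
[2] 18 ≡ 3·6 (base 6). Lift 7: 21. −1: 20.
[3] 20 ≡ 2·7 + 6 (base 7). Lift 8: 22. −1: 21.
[4] 21 ≡ 2·8 + 5 (base 8). Lift 9: 23. −1: 22.
[5] 22 ≡ 2·9 + 4 (base 9). Lift 10: 24. −1: 23.
[6] 23 ≡ 2·10 + 3 (base 10). Lift 11: 25. −1: 24.
[7] 24 ≡ 2·11 + 2 (base 11). Lift 12: 26. −1: 25.
[8] 25 ≡ 2·12 + 1 (base 12). Lift 13: 27. −1: 26.

1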